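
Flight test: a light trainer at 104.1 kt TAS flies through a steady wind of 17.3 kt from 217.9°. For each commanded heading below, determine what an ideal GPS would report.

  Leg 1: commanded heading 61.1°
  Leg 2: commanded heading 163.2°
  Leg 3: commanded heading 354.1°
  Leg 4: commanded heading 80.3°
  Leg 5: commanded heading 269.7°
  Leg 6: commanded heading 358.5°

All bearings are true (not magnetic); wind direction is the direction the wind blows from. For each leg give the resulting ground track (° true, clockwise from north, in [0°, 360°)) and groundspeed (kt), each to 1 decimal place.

Leg 1: track=57.8°, groundspeed=120.2 kt
Leg 2: track=154.7°, groundspeed=95.2 kt
Leg 3: track=0.0°, groundspeed=117.2 kt
Leg 4: track=74.6°, groundspeed=117.5 kt
Leg 5: track=278.0°, groundspeed=94.4 kt
Leg 6: track=3.8°, groundspeed=118.0 kt

Leg 1: heading 61.1°; drift -3.3° → track 57.8°, groundspeed 120.2 kt
Leg 2: heading 163.2°; drift -8.5° → track 154.7°, groundspeed 95.2 kt
Leg 3: heading 354.1°; drift +5.9° → track 0.0°, groundspeed 117.2 kt
Leg 4: heading 80.3°; drift -5.7° → track 74.6°, groundspeed 117.5 kt
Leg 5: heading 269.7°; drift +8.3° → track 278.0°, groundspeed 94.4 kt
Leg 6: heading 358.5°; drift +5.3° → track 3.8°, groundspeed 118.0 kt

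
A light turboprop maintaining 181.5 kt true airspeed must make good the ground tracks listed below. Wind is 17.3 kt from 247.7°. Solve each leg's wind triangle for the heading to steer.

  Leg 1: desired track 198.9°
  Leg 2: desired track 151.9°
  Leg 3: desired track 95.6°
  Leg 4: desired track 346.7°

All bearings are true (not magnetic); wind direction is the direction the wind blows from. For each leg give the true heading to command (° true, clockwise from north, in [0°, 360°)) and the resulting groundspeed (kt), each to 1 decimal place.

Leg 1: desired track 198.9°; wind correction +4.1° → command heading 203.0°, groundspeed 169.6 kt
Leg 2: desired track 151.9°; wind correction +5.4° → command heading 157.3°, groundspeed 182.4 kt
Leg 3: desired track 95.6°; wind correction +2.6° → command heading 98.2°, groundspeed 196.6 kt
Leg 4: desired track 346.7°; wind correction -5.4° → command heading 341.3°, groundspeed 183.4 kt

Leg 1: heading=203.0°, groundspeed=169.6 kt
Leg 2: heading=157.3°, groundspeed=182.4 kt
Leg 3: heading=98.2°, groundspeed=196.6 kt
Leg 4: heading=341.3°, groundspeed=183.4 kt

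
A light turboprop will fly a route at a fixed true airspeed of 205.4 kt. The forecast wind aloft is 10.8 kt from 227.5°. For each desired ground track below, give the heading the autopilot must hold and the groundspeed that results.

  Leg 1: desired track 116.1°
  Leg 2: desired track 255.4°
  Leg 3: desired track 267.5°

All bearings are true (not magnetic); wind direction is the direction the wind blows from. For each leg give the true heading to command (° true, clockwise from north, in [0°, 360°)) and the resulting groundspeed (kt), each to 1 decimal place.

Leg 1: heading=118.9°, groundspeed=209.1 kt
Leg 2: heading=254.0°, groundspeed=195.8 kt
Leg 3: heading=265.6°, groundspeed=197.0 kt

Leg 1: desired track 116.1°; wind correction +2.8° → command heading 118.9°, groundspeed 209.1 kt
Leg 2: desired track 255.4°; wind correction -1.4° → command heading 254.0°, groundspeed 195.8 kt
Leg 3: desired track 267.5°; wind correction -1.9° → command heading 265.6°, groundspeed 197.0 kt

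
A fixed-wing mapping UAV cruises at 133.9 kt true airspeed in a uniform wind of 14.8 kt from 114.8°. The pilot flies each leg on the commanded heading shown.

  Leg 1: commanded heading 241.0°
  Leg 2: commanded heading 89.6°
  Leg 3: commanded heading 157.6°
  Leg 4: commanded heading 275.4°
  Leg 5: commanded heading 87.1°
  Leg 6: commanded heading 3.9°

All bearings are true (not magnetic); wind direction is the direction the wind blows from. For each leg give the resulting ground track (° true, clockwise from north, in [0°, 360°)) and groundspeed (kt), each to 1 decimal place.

Leg 1: track=245.8°, groundspeed=143.1 kt
Leg 2: track=86.6°, groundspeed=120.7 kt
Leg 3: track=162.3°, groundspeed=123.5 kt
Leg 4: track=277.3°, groundspeed=147.9 kt
Leg 5: track=83.8°, groundspeed=121.0 kt
Leg 6: track=358.2°, groundspeed=139.9 kt

Leg 1: heading 241.0°; drift +4.8° → track 245.8°, groundspeed 143.1 kt
Leg 2: heading 89.6°; drift -3.0° → track 86.6°, groundspeed 120.7 kt
Leg 3: heading 157.6°; drift +4.7° → track 162.3°, groundspeed 123.5 kt
Leg 4: heading 275.4°; drift +1.9° → track 277.3°, groundspeed 147.9 kt
Leg 5: heading 87.1°; drift -3.3° → track 83.8°, groundspeed 121.0 kt
Leg 6: heading 3.9°; drift -5.7° → track 358.2°, groundspeed 139.9 kt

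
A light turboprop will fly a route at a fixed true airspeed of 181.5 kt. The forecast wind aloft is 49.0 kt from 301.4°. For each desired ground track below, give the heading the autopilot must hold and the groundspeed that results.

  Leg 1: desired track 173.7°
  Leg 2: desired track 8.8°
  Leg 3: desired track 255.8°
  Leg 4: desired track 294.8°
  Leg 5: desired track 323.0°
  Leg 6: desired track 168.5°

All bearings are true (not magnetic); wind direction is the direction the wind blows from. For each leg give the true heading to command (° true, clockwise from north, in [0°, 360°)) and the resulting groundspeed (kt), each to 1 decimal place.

Leg 1: desired track 173.7°; wind correction +12.3° → command heading 186.0°, groundspeed 207.3 kt
Leg 2: desired track 8.8°; wind correction -14.4° → command heading 354.4°, groundspeed 156.9 kt
Leg 3: desired track 255.8°; wind correction +11.1° → command heading 266.9°, groundspeed 143.8 kt
Leg 4: desired track 294.8°; wind correction +1.8° → command heading 296.6°, groundspeed 132.7 kt
Leg 5: desired track 323.0°; wind correction -5.7° → command heading 317.3°, groundspeed 135.0 kt
Leg 6: desired track 168.5°; wind correction +11.4° → command heading 179.9°, groundspeed 211.3 kt

Leg 1: heading=186.0°, groundspeed=207.3 kt
Leg 2: heading=354.4°, groundspeed=156.9 kt
Leg 3: heading=266.9°, groundspeed=143.8 kt
Leg 4: heading=296.6°, groundspeed=132.7 kt
Leg 5: heading=317.3°, groundspeed=135.0 kt
Leg 6: heading=179.9°, groundspeed=211.3 kt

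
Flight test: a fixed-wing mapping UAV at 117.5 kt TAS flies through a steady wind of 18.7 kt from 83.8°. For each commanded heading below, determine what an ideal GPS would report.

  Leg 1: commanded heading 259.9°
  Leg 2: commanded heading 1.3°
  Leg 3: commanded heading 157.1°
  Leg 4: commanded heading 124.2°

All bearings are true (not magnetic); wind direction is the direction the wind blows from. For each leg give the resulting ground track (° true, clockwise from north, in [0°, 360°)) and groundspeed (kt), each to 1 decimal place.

Leg 1: heading 259.9°; drift +0.5° → track 260.4°, groundspeed 136.2 kt
Leg 2: heading 1.3°; drift -9.2° → track 352.1°, groundspeed 116.5 kt
Leg 3: heading 157.1°; drift +9.1° → track 166.2°, groundspeed 113.5 kt
Leg 4: heading 124.2°; drift +6.7° → track 130.9°, groundspeed 104.0 kt

Leg 1: track=260.4°, groundspeed=136.2 kt
Leg 2: track=352.1°, groundspeed=116.5 kt
Leg 3: track=166.2°, groundspeed=113.5 kt
Leg 4: track=130.9°, groundspeed=104.0 kt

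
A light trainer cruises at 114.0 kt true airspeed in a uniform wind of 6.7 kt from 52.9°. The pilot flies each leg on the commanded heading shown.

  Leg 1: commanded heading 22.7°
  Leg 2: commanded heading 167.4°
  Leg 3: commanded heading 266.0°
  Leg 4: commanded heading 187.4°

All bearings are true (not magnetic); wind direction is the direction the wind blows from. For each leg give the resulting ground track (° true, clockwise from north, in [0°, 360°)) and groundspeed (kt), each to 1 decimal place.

Leg 1: track=20.9°, groundspeed=108.3 kt
Leg 2: track=170.4°, groundspeed=116.9 kt
Leg 3: track=264.2°, groundspeed=119.7 kt
Leg 4: track=189.7°, groundspeed=118.8 kt

Leg 1: heading 22.7°; drift -1.8° → track 20.9°, groundspeed 108.3 kt
Leg 2: heading 167.4°; drift +3.0° → track 170.4°, groundspeed 116.9 kt
Leg 3: heading 266.0°; drift -1.8° → track 264.2°, groundspeed 119.7 kt
Leg 4: heading 187.4°; drift +2.3° → track 189.7°, groundspeed 118.8 kt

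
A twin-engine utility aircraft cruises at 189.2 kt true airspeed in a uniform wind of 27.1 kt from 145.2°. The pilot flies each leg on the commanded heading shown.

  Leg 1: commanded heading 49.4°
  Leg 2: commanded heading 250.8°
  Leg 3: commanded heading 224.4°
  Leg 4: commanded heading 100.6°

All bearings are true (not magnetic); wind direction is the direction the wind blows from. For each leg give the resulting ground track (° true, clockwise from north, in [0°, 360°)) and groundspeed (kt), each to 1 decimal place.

Leg 1: heading 49.4°; drift -8.0° → track 41.4°, groundspeed 193.8 kt
Leg 2: heading 250.8°; drift +7.6° → track 258.4°, groundspeed 198.2 kt
Leg 3: heading 224.4°; drift +8.2° → track 232.6°, groundspeed 186.0 kt
Leg 4: heading 100.6°; drift -6.4° → track 94.2°, groundspeed 171.0 kt

Leg 1: track=41.4°, groundspeed=193.8 kt
Leg 2: track=258.4°, groundspeed=198.2 kt
Leg 3: track=232.6°, groundspeed=186.0 kt
Leg 4: track=94.2°, groundspeed=171.0 kt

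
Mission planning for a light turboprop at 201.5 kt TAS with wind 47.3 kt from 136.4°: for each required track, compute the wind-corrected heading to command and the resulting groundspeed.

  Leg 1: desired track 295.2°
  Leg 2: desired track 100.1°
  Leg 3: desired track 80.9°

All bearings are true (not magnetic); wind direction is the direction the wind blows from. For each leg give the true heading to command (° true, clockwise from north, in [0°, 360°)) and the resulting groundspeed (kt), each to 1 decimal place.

Leg 1: heading=290.3°, groundspeed=244.9 kt
Leg 2: heading=108.1°, groundspeed=161.4 kt
Leg 3: heading=92.1°, groundspeed=170.9 kt

Leg 1: desired track 295.2°; wind correction -4.9° → command heading 290.3°, groundspeed 244.9 kt
Leg 2: desired track 100.1°; wind correction +8.0° → command heading 108.1°, groundspeed 161.4 kt
Leg 3: desired track 80.9°; wind correction +11.2° → command heading 92.1°, groundspeed 170.9 kt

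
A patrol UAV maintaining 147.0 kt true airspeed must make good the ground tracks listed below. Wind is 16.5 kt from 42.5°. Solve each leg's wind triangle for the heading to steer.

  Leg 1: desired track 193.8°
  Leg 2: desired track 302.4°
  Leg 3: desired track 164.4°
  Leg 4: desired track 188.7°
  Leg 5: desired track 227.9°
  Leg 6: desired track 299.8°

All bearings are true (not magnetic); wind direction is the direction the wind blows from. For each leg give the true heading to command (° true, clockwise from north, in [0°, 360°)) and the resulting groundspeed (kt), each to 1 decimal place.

Leg 1: heading=190.7°, groundspeed=161.3 kt
Leg 2: heading=308.7°, groundspeed=149.0 kt
Leg 3: heading=158.9°, groundspeed=155.1 kt
Leg 4: heading=185.1°, groundspeed=160.4 kt
Leg 5: heading=228.5°, groundspeed=163.4 kt
Leg 6: heading=306.1°, groundspeed=149.7 kt

Leg 1: desired track 193.8°; wind correction -3.1° → command heading 190.7°, groundspeed 161.3 kt
Leg 2: desired track 302.4°; wind correction +6.3° → command heading 308.7°, groundspeed 149.0 kt
Leg 3: desired track 164.4°; wind correction -5.5° → command heading 158.9°, groundspeed 155.1 kt
Leg 4: desired track 188.7°; wind correction -3.6° → command heading 185.1°, groundspeed 160.4 kt
Leg 5: desired track 227.9°; wind correction +0.6° → command heading 228.5°, groundspeed 163.4 kt
Leg 6: desired track 299.8°; wind correction +6.3° → command heading 306.1°, groundspeed 149.7 kt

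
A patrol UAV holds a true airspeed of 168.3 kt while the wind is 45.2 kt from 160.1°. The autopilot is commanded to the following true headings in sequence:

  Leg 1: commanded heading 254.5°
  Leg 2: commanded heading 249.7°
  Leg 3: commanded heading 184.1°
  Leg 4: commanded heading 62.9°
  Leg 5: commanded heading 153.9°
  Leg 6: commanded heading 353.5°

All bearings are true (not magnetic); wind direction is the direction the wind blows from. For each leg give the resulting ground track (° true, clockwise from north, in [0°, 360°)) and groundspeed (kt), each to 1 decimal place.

Leg 1: track=269.2°, groundspeed=177.6 kt
Leg 2: track=264.8°, groundspeed=174.0 kt
Leg 3: track=192.3°, groundspeed=128.3 kt
Leg 4: track=48.4°, groundspeed=179.7 kt
Leg 5: track=151.6°, groundspeed=123.5 kt
Leg 6: track=350.7°, groundspeed=212.5 kt

Leg 1: heading 254.5°; drift +14.7° → track 269.2°, groundspeed 177.6 kt
Leg 2: heading 249.7°; drift +15.1° → track 264.8°, groundspeed 174.0 kt
Leg 3: heading 184.1°; drift +8.2° → track 192.3°, groundspeed 128.3 kt
Leg 4: heading 62.9°; drift -14.5° → track 48.4°, groundspeed 179.7 kt
Leg 5: heading 153.9°; drift -2.3° → track 151.6°, groundspeed 123.5 kt
Leg 6: heading 353.5°; drift -2.8° → track 350.7°, groundspeed 212.5 kt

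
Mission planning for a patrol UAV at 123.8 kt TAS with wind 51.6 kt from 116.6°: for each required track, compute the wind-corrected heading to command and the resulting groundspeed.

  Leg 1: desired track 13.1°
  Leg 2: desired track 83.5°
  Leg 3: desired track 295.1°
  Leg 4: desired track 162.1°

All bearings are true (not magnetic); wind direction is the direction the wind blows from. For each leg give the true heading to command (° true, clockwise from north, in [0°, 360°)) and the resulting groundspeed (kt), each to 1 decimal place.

Leg 1: desired track 13.1°; wind correction +23.9° → command heading 37.0°, groundspeed 125.2 kt
Leg 2: desired track 83.5°; wind correction +13.2° → command heading 96.7°, groundspeed 77.3 kt
Leg 3: desired track 295.1°; wind correction -0.6° → command heading 294.5°, groundspeed 175.4 kt
Leg 4: desired track 162.1°; wind correction -17.3° → command heading 144.8°, groundspeed 82.0 kt

Leg 1: heading=37.0°, groundspeed=125.2 kt
Leg 2: heading=96.7°, groundspeed=77.3 kt
Leg 3: heading=294.5°, groundspeed=175.4 kt
Leg 4: heading=144.8°, groundspeed=82.0 kt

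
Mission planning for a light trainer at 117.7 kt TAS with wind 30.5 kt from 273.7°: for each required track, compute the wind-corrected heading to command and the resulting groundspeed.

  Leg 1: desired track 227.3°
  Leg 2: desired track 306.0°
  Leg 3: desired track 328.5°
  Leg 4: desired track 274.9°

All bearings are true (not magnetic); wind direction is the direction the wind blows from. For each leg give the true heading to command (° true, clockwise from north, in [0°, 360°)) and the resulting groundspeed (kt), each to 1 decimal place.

Leg 1: desired track 227.3°; wind correction +10.8° → command heading 238.1°, groundspeed 94.6 kt
Leg 2: desired track 306.0°; wind correction -8.0° → command heading 298.0°, groundspeed 90.8 kt
Leg 3: desired track 328.5°; wind correction -12.2° → command heading 316.3°, groundspeed 97.4 kt
Leg 4: desired track 274.9°; wind correction -0.3° → command heading 274.6°, groundspeed 87.2 kt

Leg 1: heading=238.1°, groundspeed=94.6 kt
Leg 2: heading=298.0°, groundspeed=90.8 kt
Leg 3: heading=316.3°, groundspeed=97.4 kt
Leg 4: heading=274.6°, groundspeed=87.2 kt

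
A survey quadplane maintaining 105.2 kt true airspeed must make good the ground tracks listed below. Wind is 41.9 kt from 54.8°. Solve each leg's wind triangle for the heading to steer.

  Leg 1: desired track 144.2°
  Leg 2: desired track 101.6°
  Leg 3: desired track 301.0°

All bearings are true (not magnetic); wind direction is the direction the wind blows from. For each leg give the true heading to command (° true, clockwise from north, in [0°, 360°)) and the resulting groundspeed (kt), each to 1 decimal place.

Leg 1: desired track 144.2°; wind correction -23.5° → command heading 120.7°, groundspeed 96.1 kt
Leg 2: desired track 101.6°; wind correction -16.9° → command heading 84.7°, groundspeed 72.0 kt
Leg 3: desired track 301.0°; wind correction +21.4° → command heading 322.4°, groundspeed 114.9 kt

Leg 1: heading=120.7°, groundspeed=96.1 kt
Leg 2: heading=84.7°, groundspeed=72.0 kt
Leg 3: heading=322.4°, groundspeed=114.9 kt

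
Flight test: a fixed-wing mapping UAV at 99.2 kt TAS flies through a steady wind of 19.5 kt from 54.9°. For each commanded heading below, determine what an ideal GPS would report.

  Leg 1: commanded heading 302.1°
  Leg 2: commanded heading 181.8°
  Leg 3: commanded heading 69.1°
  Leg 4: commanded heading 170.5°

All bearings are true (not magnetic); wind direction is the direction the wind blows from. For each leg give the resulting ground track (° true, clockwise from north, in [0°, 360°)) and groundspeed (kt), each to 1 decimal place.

Leg 1: heading 302.1°; drift -9.6° → track 292.5°, groundspeed 108.3 kt
Leg 2: heading 181.8°; drift +8.0° → track 189.8°, groundspeed 112.0 kt
Leg 3: heading 69.1°; drift +3.4° → track 72.5°, groundspeed 80.4 kt
Leg 4: heading 170.5°; drift +9.3° → track 179.8°, groundspeed 109.1 kt

Leg 1: track=292.5°, groundspeed=108.3 kt
Leg 2: track=189.8°, groundspeed=112.0 kt
Leg 3: track=72.5°, groundspeed=80.4 kt
Leg 4: track=179.8°, groundspeed=109.1 kt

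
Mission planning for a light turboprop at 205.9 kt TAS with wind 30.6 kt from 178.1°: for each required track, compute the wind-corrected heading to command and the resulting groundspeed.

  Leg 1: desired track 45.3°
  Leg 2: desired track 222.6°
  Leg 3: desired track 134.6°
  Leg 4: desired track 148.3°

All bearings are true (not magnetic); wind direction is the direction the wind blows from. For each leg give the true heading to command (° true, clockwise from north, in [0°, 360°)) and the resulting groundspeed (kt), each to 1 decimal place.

Leg 1: heading=51.6°, groundspeed=225.5 kt
Leg 2: heading=216.6°, groundspeed=183.0 kt
Leg 3: heading=140.5°, groundspeed=182.6 kt
Leg 4: heading=152.5°, groundspeed=178.8 kt

Leg 1: desired track 45.3°; wind correction +6.3° → command heading 51.6°, groundspeed 225.5 kt
Leg 2: desired track 222.6°; wind correction -6.0° → command heading 216.6°, groundspeed 183.0 kt
Leg 3: desired track 134.6°; wind correction +5.9° → command heading 140.5°, groundspeed 182.6 kt
Leg 4: desired track 148.3°; wind correction +4.2° → command heading 152.5°, groundspeed 178.8 kt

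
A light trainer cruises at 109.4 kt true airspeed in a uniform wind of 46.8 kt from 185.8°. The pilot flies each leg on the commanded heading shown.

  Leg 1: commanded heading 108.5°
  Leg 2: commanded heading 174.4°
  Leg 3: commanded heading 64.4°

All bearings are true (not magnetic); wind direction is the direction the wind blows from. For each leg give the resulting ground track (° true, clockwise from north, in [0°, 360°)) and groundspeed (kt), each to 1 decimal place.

Leg 1: heading 108.5°; drift -24.7° → track 83.8°, groundspeed 109.1 kt
Leg 2: heading 174.4°; drift -8.3° → track 166.1°, groundspeed 64.2 kt
Leg 3: heading 64.4°; drift -16.6° → track 47.8°, groundspeed 139.6 kt

Leg 1: track=83.8°, groundspeed=109.1 kt
Leg 2: track=166.1°, groundspeed=64.2 kt
Leg 3: track=47.8°, groundspeed=139.6 kt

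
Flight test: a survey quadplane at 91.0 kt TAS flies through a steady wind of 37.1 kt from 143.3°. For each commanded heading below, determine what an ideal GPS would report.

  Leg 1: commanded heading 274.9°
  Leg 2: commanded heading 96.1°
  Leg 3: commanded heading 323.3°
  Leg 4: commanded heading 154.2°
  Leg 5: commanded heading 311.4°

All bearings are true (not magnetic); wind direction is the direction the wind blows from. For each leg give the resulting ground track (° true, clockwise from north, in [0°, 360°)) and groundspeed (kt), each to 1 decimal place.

Leg 1: heading 274.9°; drift +13.5° → track 288.4°, groundspeed 118.9 kt
Leg 2: heading 96.1°; drift -22.5° → track 73.6°, groundspeed 71.2 kt
Leg 3: heading 323.3°; drift +0.0° → track 323.3°, groundspeed 128.1 kt
Leg 4: heading 154.2°; drift +7.3° → track 161.5°, groundspeed 55.0 kt
Leg 5: heading 311.4°; drift +3.4° → track 314.8°, groundspeed 127.5 kt

Leg 1: track=288.4°, groundspeed=118.9 kt
Leg 2: track=73.6°, groundspeed=71.2 kt
Leg 3: track=323.3°, groundspeed=128.1 kt
Leg 4: track=161.5°, groundspeed=55.0 kt
Leg 5: track=314.8°, groundspeed=127.5 kt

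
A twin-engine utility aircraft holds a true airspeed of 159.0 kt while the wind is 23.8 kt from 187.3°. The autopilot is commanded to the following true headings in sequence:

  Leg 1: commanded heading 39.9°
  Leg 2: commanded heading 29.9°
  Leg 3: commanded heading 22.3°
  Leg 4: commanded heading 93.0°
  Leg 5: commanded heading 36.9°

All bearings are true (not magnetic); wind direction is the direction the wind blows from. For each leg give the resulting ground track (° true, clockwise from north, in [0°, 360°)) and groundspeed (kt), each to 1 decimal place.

Leg 1: track=35.8°, groundspeed=179.5 kt
Leg 2: track=27.0°, groundspeed=181.2 kt
Leg 3: track=20.4°, groundspeed=182.1 kt
Leg 4: track=84.6°, groundspeed=162.5 kt
Leg 5: track=33.2°, groundspeed=180.1 kt

Leg 1: heading 39.9°; drift -4.1° → track 35.8°, groundspeed 179.5 kt
Leg 2: heading 29.9°; drift -2.9° → track 27.0°, groundspeed 181.2 kt
Leg 3: heading 22.3°; drift -1.9° → track 20.4°, groundspeed 182.1 kt
Leg 4: heading 93.0°; drift -8.4° → track 84.6°, groundspeed 162.5 kt
Leg 5: heading 36.9°; drift -3.7° → track 33.2°, groundspeed 180.1 kt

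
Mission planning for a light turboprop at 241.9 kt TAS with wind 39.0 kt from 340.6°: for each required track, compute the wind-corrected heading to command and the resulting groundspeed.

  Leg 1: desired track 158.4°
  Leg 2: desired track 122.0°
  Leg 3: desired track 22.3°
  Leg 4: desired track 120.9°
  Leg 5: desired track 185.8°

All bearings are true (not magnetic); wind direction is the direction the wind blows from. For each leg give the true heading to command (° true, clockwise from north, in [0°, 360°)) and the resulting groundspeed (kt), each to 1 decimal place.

Leg 1: heading=158.0°, groundspeed=280.9 kt
Leg 2: heading=116.2°, groundspeed=271.2 kt
Leg 3: heading=16.1°, groundspeed=211.4 kt
Leg 4: heading=115.0°, groundspeed=270.6 kt
Leg 5: heading=189.7°, groundspeed=276.6 kt

Leg 1: desired track 158.4°; wind correction -0.4° → command heading 158.0°, groundspeed 280.9 kt
Leg 2: desired track 122.0°; wind correction -5.8° → command heading 116.2°, groundspeed 271.2 kt
Leg 3: desired track 22.3°; wind correction -6.2° → command heading 16.1°, groundspeed 211.4 kt
Leg 4: desired track 120.9°; wind correction -5.9° → command heading 115.0°, groundspeed 270.6 kt
Leg 5: desired track 185.8°; wind correction +3.9° → command heading 189.7°, groundspeed 276.6 kt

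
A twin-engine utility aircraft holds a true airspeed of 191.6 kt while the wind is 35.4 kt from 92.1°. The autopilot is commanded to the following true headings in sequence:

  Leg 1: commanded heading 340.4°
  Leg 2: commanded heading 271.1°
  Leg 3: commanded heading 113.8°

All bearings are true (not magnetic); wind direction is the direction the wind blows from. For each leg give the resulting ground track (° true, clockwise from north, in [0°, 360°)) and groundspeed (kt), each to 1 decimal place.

Leg 1: heading 340.4°; drift -9.1° → track 331.3°, groundspeed 207.3 kt
Leg 2: heading 271.1°; drift +0.2° → track 271.3°, groundspeed 227.0 kt
Leg 3: heading 113.8°; drift +4.7° → track 118.5°, groundspeed 159.2 kt

Leg 1: track=331.3°, groundspeed=207.3 kt
Leg 2: track=271.3°, groundspeed=227.0 kt
Leg 3: track=118.5°, groundspeed=159.2 kt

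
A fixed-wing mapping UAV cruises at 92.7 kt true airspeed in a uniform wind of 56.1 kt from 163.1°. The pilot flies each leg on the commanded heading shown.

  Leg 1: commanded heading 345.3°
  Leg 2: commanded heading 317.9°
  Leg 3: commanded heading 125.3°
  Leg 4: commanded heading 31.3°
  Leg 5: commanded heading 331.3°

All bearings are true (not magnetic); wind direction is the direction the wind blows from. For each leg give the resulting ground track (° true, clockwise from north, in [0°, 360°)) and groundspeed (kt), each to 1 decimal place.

Leg 1: track=344.5°, groundspeed=148.8 kt
Leg 2: track=327.4°, groundspeed=145.4 kt
Leg 3: track=89.9°, groundspeed=59.3 kt
Leg 4: track=13.5°, groundspeed=136.6 kt
Leg 5: track=335.7°, groundspeed=148.1 kt

Leg 1: heading 345.3°; drift -0.8° → track 344.5°, groundspeed 148.8 kt
Leg 2: heading 317.9°; drift +9.5° → track 327.4°, groundspeed 145.4 kt
Leg 3: heading 125.3°; drift -35.4° → track 89.9°, groundspeed 59.3 kt
Leg 4: heading 31.3°; drift -17.8° → track 13.5°, groundspeed 136.6 kt
Leg 5: heading 331.3°; drift +4.4° → track 335.7°, groundspeed 148.1 kt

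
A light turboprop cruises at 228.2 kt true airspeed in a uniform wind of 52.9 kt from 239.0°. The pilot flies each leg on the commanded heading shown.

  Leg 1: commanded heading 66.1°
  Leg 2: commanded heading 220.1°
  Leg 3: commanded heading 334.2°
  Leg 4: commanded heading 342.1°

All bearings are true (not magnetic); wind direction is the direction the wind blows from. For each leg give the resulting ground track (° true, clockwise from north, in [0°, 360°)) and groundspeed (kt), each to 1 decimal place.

Leg 1: heading 66.1°; drift -1.3° → track 64.8°, groundspeed 280.8 kt
Leg 2: heading 220.1°; drift -5.5° → track 214.6°, groundspeed 179.0 kt
Leg 3: heading 334.2°; drift +12.7° → track 346.9°, groundspeed 238.9 kt
Leg 4: heading 342.1°; drift +12.1° → track 354.2°, groundspeed 245.7 kt

Leg 1: track=64.8°, groundspeed=280.8 kt
Leg 2: track=214.6°, groundspeed=179.0 kt
Leg 3: track=346.9°, groundspeed=238.9 kt
Leg 4: track=354.2°, groundspeed=245.7 kt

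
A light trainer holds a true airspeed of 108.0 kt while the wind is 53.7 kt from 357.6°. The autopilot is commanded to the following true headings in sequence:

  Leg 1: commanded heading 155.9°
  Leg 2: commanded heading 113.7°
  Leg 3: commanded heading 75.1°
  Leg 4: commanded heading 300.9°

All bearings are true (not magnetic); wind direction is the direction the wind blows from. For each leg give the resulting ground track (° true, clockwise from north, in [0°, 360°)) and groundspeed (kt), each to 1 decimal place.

Leg 1: heading 155.9°; drift +7.2° → track 163.1°, groundspeed 159.1 kt
Leg 2: heading 113.7°; drift +20.1° → track 133.8°, groundspeed 140.2 kt
Leg 3: heading 75.1°; drift +28.5° → track 103.6°, groundspeed 109.7 kt
Leg 4: heading 300.9°; drift -29.8° → track 271.1°, groundspeed 90.4 kt

Leg 1: track=163.1°, groundspeed=159.1 kt
Leg 2: track=133.8°, groundspeed=140.2 kt
Leg 3: track=103.6°, groundspeed=109.7 kt
Leg 4: track=271.1°, groundspeed=90.4 kt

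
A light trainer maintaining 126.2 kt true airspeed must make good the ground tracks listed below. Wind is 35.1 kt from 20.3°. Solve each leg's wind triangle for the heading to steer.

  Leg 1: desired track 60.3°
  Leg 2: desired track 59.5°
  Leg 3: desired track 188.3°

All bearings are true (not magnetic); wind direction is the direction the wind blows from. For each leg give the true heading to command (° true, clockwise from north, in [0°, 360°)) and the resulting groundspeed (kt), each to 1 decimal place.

Leg 1: desired track 60.3°; wind correction -10.3° → command heading 50.0°, groundspeed 97.3 kt
Leg 2: desired track 59.5°; wind correction -10.1° → command heading 49.4°, groundspeed 97.0 kt
Leg 3: desired track 188.3°; wind correction -3.3° → command heading 185.0°, groundspeed 160.3 kt

Leg 1: heading=50.0°, groundspeed=97.3 kt
Leg 2: heading=49.4°, groundspeed=97.0 kt
Leg 3: heading=185.0°, groundspeed=160.3 kt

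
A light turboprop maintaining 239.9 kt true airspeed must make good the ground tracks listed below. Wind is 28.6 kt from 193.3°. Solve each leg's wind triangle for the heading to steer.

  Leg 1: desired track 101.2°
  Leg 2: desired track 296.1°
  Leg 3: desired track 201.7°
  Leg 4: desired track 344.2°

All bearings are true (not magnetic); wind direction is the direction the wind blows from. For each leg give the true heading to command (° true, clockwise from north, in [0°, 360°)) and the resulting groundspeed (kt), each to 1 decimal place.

Leg 1: desired track 101.2°; wind correction +6.8° → command heading 108.0°, groundspeed 239.2 kt
Leg 2: desired track 296.1°; wind correction -6.7° → command heading 289.4°, groundspeed 244.6 kt
Leg 3: desired track 201.7°; wind correction -1.0° → command heading 200.7°, groundspeed 211.6 kt
Leg 4: desired track 344.2°; wind correction -3.3° → command heading 340.9°, groundspeed 264.5 kt

Leg 1: heading=108.0°, groundspeed=239.2 kt
Leg 2: heading=289.4°, groundspeed=244.6 kt
Leg 3: heading=200.7°, groundspeed=211.6 kt
Leg 4: heading=340.9°, groundspeed=264.5 kt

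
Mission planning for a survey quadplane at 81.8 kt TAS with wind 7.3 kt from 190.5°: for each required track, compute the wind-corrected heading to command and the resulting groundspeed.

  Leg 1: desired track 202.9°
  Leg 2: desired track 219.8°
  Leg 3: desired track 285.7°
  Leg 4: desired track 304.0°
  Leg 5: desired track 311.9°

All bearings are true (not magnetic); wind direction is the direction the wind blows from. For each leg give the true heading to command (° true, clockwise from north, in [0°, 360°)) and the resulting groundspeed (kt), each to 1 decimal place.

Leg 1: heading=201.8°, groundspeed=74.7 kt
Leg 2: heading=217.3°, groundspeed=75.4 kt
Leg 3: heading=280.6°, groundspeed=82.1 kt
Leg 4: heading=299.3°, groundspeed=84.4 kt
Leg 5: heading=307.5°, groundspeed=85.4 kt

Leg 1: desired track 202.9°; wind correction -1.1° → command heading 201.8°, groundspeed 74.7 kt
Leg 2: desired track 219.8°; wind correction -2.5° → command heading 217.3°, groundspeed 75.4 kt
Leg 3: desired track 285.7°; wind correction -5.1° → command heading 280.6°, groundspeed 82.1 kt
Leg 4: desired track 304.0°; wind correction -4.7° → command heading 299.3°, groundspeed 84.4 kt
Leg 5: desired track 311.9°; wind correction -4.4° → command heading 307.5°, groundspeed 85.4 kt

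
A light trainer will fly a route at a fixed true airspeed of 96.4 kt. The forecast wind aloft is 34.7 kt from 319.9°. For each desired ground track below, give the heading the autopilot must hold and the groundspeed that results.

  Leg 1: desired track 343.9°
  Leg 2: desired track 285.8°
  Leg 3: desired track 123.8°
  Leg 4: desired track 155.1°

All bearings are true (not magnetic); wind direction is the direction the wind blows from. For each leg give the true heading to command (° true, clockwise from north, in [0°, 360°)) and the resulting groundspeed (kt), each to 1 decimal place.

Leg 1: heading=335.5°, groundspeed=63.7 kt
Leg 2: heading=297.4°, groundspeed=65.7 kt
Leg 3: heading=118.1°, groundspeed=129.3 kt
Leg 4: heading=160.5°, groundspeed=129.5 kt

Leg 1: desired track 343.9°; wind correction -8.4° → command heading 335.5°, groundspeed 63.7 kt
Leg 2: desired track 285.8°; wind correction +11.6° → command heading 297.4°, groundspeed 65.7 kt
Leg 3: desired track 123.8°; wind correction -5.7° → command heading 118.1°, groundspeed 129.3 kt
Leg 4: desired track 155.1°; wind correction +5.4° → command heading 160.5°, groundspeed 129.5 kt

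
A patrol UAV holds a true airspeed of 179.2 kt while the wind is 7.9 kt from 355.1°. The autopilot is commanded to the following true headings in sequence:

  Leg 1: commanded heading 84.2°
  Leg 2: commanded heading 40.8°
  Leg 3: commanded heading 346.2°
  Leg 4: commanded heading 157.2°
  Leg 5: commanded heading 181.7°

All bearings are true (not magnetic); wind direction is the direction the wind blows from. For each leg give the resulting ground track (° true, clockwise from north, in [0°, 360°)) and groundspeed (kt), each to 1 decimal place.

Leg 1: track=86.7°, groundspeed=179.3 kt
Leg 2: track=42.7°, groundspeed=173.8 kt
Leg 3: track=345.8°, groundspeed=171.4 kt
Leg 4: track=157.9°, groundspeed=186.7 kt
Leg 5: track=181.4°, groundspeed=187.0 kt

Leg 1: heading 84.2°; drift +2.5° → track 86.7°, groundspeed 179.3 kt
Leg 2: heading 40.8°; drift +1.9° → track 42.7°, groundspeed 173.8 kt
Leg 3: heading 346.2°; drift -0.4° → track 345.8°, groundspeed 171.4 kt
Leg 4: heading 157.2°; drift +0.7° → track 157.9°, groundspeed 186.7 kt
Leg 5: heading 181.7°; drift -0.3° → track 181.4°, groundspeed 187.0 kt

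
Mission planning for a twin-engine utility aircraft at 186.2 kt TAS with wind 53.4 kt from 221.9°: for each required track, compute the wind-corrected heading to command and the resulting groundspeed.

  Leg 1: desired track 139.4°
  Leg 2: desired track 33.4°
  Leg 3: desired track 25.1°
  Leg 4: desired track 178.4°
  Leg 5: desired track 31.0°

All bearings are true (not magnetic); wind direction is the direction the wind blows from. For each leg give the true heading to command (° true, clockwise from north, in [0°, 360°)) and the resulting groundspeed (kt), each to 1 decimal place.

Leg 1: desired track 139.4°; wind correction +16.5° → command heading 155.9°, groundspeed 171.5 kt
Leg 2: desired track 33.4°; wind correction -2.4° → command heading 31.0°, groundspeed 238.8 kt
Leg 3: desired track 25.1°; wind correction -4.8° → command heading 20.3°, groundspeed 236.7 kt
Leg 4: desired track 178.4°; wind correction +11.4° → command heading 189.8°, groundspeed 143.8 kt
Leg 5: desired track 31.0°; wind correction -3.1° → command heading 27.9°, groundspeed 238.4 kt

Leg 1: heading=155.9°, groundspeed=171.5 kt
Leg 2: heading=31.0°, groundspeed=238.8 kt
Leg 3: heading=20.3°, groundspeed=236.7 kt
Leg 4: heading=189.8°, groundspeed=143.8 kt
Leg 5: heading=27.9°, groundspeed=238.4 kt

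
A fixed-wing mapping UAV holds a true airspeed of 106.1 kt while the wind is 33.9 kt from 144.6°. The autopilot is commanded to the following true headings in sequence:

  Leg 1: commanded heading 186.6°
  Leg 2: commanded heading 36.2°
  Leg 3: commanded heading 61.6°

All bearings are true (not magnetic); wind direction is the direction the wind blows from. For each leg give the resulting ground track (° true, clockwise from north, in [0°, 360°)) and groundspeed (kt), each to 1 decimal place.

Leg 1: track=202.3°, groundspeed=84.0 kt
Leg 2: track=20.8°, groundspeed=121.1 kt
Leg 3: track=43.3°, groundspeed=107.4 kt

Leg 1: heading 186.6°; drift +15.7° → track 202.3°, groundspeed 84.0 kt
Leg 2: heading 36.2°; drift -15.4° → track 20.8°, groundspeed 121.1 kt
Leg 3: heading 61.6°; drift -18.3° → track 43.3°, groundspeed 107.4 kt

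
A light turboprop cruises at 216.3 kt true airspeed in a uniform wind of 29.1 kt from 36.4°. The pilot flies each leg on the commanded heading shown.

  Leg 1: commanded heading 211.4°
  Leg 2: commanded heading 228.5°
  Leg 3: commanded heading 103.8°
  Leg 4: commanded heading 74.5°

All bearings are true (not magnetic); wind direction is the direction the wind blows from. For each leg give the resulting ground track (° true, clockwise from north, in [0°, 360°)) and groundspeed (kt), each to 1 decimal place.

Leg 1: heading 211.4°; drift +0.6° → track 212.0°, groundspeed 245.3 kt
Leg 2: heading 228.5°; drift -1.4° → track 227.1°, groundspeed 244.8 kt
Leg 3: heading 103.8°; drift +7.5° → track 111.3°, groundspeed 206.9 kt
Leg 4: heading 74.5°; drift +5.3° → track 79.8°, groundspeed 194.2 kt

Leg 1: track=212.0°, groundspeed=245.3 kt
Leg 2: track=227.1°, groundspeed=244.8 kt
Leg 3: track=111.3°, groundspeed=206.9 kt
Leg 4: track=79.8°, groundspeed=194.2 kt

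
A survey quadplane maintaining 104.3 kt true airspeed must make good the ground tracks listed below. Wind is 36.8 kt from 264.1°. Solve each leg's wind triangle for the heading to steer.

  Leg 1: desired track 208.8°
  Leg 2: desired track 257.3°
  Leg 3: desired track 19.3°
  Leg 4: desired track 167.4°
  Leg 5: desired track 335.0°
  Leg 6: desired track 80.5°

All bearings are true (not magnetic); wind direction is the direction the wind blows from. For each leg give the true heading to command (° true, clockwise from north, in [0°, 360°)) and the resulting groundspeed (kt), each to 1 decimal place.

Leg 1: heading=225.7°, groundspeed=78.9 kt
Leg 2: heading=259.7°, groundspeed=67.7 kt
Leg 3: heading=0.7°, groundspeed=114.5 kt
Leg 4: heading=187.9°, groundspeed=102.0 kt
Leg 5: heading=315.5°, groundspeed=86.3 kt
Leg 6: heading=79.2°, groundspeed=141.0 kt

Leg 1: desired track 208.8°; wind correction +16.9° → command heading 225.7°, groundspeed 78.9 kt
Leg 2: desired track 257.3°; wind correction +2.4° → command heading 259.7°, groundspeed 67.7 kt
Leg 3: desired track 19.3°; wind correction -18.6° → command heading 0.7°, groundspeed 114.5 kt
Leg 4: desired track 167.4°; wind correction +20.5° → command heading 187.9°, groundspeed 102.0 kt
Leg 5: desired track 335.0°; wind correction -19.5° → command heading 315.5°, groundspeed 86.3 kt
Leg 6: desired track 80.5°; wind correction -1.3° → command heading 79.2°, groundspeed 141.0 kt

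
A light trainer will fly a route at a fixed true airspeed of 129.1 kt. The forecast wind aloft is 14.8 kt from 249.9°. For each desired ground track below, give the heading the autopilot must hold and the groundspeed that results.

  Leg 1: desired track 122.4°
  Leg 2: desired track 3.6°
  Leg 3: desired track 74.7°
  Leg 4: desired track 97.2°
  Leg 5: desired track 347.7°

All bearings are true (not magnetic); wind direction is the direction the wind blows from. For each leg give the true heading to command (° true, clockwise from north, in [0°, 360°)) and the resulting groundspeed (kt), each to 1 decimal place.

Leg 1: heading=127.6°, groundspeed=137.6 kt
Leg 2: heading=357.6°, groundspeed=134.3 kt
Leg 3: heading=75.2°, groundspeed=143.8 kt
Leg 4: heading=100.2°, groundspeed=142.1 kt
Leg 5: heading=341.2°, groundspeed=130.3 kt

Leg 1: desired track 122.4°; wind correction +5.2° → command heading 127.6°, groundspeed 137.6 kt
Leg 2: desired track 3.6°; wind correction -6.0° → command heading 357.6°, groundspeed 134.3 kt
Leg 3: desired track 74.7°; wind correction +0.5° → command heading 75.2°, groundspeed 143.8 kt
Leg 4: desired track 97.2°; wind correction +3.0° → command heading 100.2°, groundspeed 142.1 kt
Leg 5: desired track 347.7°; wind correction -6.5° → command heading 341.2°, groundspeed 130.3 kt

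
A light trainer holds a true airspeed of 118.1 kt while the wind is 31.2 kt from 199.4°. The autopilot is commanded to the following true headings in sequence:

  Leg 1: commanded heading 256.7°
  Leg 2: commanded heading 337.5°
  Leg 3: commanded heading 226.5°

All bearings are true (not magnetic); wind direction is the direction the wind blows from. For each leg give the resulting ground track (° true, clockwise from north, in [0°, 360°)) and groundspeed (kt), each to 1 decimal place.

Leg 1: track=271.2°, groundspeed=104.6 kt
Leg 2: track=345.9°, groundspeed=142.9 kt
Leg 3: track=235.4°, groundspeed=91.4 kt

Leg 1: heading 256.7°; drift +14.5° → track 271.2°, groundspeed 104.6 kt
Leg 2: heading 337.5°; drift +8.4° → track 345.9°, groundspeed 142.9 kt
Leg 3: heading 226.5°; drift +8.9° → track 235.4°, groundspeed 91.4 kt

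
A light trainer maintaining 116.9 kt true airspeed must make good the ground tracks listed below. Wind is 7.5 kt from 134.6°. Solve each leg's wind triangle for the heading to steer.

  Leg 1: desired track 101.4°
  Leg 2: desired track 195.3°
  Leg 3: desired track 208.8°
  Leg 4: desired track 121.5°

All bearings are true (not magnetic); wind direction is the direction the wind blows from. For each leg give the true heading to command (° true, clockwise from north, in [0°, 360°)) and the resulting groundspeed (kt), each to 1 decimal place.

Leg 1: desired track 101.4°; wind correction +2.0° → command heading 103.4°, groundspeed 110.6 kt
Leg 2: desired track 195.3°; wind correction -3.2° → command heading 192.1°, groundspeed 113.0 kt
Leg 3: desired track 208.8°; wind correction -3.5° → command heading 205.3°, groundspeed 114.6 kt
Leg 4: desired track 121.5°; wind correction +0.8° → command heading 122.3°, groundspeed 109.6 kt

Leg 1: heading=103.4°, groundspeed=110.6 kt
Leg 2: heading=192.1°, groundspeed=113.0 kt
Leg 3: heading=205.3°, groundspeed=114.6 kt
Leg 4: heading=122.3°, groundspeed=109.6 kt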